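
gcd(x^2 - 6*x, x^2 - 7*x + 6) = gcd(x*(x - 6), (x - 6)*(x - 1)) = x - 6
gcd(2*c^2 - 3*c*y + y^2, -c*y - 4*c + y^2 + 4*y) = -c + y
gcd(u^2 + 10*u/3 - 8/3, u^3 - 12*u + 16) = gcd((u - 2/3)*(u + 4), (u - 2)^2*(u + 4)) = u + 4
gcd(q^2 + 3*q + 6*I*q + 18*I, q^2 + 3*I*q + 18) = q + 6*I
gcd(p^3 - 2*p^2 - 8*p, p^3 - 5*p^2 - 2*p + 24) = p^2 - 2*p - 8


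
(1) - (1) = 0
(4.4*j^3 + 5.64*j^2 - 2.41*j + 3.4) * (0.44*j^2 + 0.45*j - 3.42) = 1.936*j^5 + 4.4616*j^4 - 13.5704*j^3 - 18.8773*j^2 + 9.7722*j - 11.628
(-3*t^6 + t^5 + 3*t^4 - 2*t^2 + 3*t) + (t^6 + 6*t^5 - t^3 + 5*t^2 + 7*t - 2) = -2*t^6 + 7*t^5 + 3*t^4 - t^3 + 3*t^2 + 10*t - 2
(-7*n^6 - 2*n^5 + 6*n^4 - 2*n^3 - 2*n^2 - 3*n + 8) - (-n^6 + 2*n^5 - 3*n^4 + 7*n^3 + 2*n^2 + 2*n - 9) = -6*n^6 - 4*n^5 + 9*n^4 - 9*n^3 - 4*n^2 - 5*n + 17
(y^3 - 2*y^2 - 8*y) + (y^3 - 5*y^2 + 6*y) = 2*y^3 - 7*y^2 - 2*y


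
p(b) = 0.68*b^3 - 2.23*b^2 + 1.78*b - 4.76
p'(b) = 2.04*b^2 - 4.46*b + 1.78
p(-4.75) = -136.41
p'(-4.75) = 68.99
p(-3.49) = -67.04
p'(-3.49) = 42.19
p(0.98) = -4.52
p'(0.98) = -0.63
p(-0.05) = -4.85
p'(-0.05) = 2.01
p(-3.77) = -79.60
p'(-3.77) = 47.59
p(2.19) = -4.41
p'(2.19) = 1.80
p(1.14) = -4.62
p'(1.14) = -0.65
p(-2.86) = -44.00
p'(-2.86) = 31.22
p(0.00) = -4.76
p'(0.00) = 1.78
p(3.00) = -1.13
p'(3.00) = 6.76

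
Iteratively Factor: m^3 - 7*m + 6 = (m - 2)*(m^2 + 2*m - 3) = (m - 2)*(m - 1)*(m + 3)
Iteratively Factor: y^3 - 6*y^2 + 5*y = (y - 5)*(y^2 - y) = (y - 5)*(y - 1)*(y)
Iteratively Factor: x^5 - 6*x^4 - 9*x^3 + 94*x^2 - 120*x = (x - 2)*(x^4 - 4*x^3 - 17*x^2 + 60*x) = (x - 3)*(x - 2)*(x^3 - x^2 - 20*x) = x*(x - 3)*(x - 2)*(x^2 - x - 20) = x*(x - 5)*(x - 3)*(x - 2)*(x + 4)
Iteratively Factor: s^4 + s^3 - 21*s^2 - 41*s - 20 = (s + 1)*(s^3 - 21*s - 20) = (s + 1)^2*(s^2 - s - 20) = (s + 1)^2*(s + 4)*(s - 5)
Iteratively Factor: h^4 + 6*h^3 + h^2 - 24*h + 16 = (h + 4)*(h^3 + 2*h^2 - 7*h + 4) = (h + 4)^2*(h^2 - 2*h + 1) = (h - 1)*(h + 4)^2*(h - 1)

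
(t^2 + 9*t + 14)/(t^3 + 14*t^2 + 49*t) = (t + 2)/(t*(t + 7))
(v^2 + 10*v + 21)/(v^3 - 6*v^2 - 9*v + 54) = (v + 7)/(v^2 - 9*v + 18)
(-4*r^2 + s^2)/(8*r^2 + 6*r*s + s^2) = (-2*r + s)/(4*r + s)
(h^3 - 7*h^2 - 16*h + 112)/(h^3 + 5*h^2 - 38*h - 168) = (h^2 - 11*h + 28)/(h^2 + h - 42)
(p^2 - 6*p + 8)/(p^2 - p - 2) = (p - 4)/(p + 1)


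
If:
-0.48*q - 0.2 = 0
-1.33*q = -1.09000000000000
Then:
No Solution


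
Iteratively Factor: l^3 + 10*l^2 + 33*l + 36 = (l + 3)*(l^2 + 7*l + 12) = (l + 3)*(l + 4)*(l + 3)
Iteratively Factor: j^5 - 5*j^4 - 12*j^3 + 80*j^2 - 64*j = (j - 1)*(j^4 - 4*j^3 - 16*j^2 + 64*j) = (j - 4)*(j - 1)*(j^3 - 16*j) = j*(j - 4)*(j - 1)*(j^2 - 16) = j*(j - 4)^2*(j - 1)*(j + 4)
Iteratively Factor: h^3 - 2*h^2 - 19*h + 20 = (h - 5)*(h^2 + 3*h - 4) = (h - 5)*(h + 4)*(h - 1)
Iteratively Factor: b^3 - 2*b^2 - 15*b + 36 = (b - 3)*(b^2 + b - 12) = (b - 3)*(b + 4)*(b - 3)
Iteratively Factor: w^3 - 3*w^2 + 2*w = (w - 1)*(w^2 - 2*w) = w*(w - 1)*(w - 2)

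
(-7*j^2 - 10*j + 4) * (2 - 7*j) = 49*j^3 + 56*j^2 - 48*j + 8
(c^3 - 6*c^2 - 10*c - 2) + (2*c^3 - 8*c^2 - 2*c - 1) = 3*c^3 - 14*c^2 - 12*c - 3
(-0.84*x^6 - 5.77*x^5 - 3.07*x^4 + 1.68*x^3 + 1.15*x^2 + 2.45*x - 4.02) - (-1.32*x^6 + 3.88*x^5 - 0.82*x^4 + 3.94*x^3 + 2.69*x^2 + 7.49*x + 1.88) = 0.48*x^6 - 9.65*x^5 - 2.25*x^4 - 2.26*x^3 - 1.54*x^2 - 5.04*x - 5.9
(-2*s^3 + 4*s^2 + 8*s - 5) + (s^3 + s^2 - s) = -s^3 + 5*s^2 + 7*s - 5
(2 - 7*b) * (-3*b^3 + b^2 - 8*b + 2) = 21*b^4 - 13*b^3 + 58*b^2 - 30*b + 4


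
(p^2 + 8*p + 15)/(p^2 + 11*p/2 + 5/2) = 2*(p + 3)/(2*p + 1)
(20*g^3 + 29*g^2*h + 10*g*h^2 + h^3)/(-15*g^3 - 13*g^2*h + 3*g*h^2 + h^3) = (-4*g - h)/(3*g - h)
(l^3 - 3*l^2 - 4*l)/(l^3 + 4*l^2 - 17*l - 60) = l*(l + 1)/(l^2 + 8*l + 15)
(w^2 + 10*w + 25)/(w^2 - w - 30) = (w + 5)/(w - 6)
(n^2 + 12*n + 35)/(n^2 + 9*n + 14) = (n + 5)/(n + 2)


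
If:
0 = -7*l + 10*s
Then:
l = 10*s/7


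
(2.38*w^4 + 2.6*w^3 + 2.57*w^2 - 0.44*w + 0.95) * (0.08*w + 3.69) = 0.1904*w^5 + 8.9902*w^4 + 9.7996*w^3 + 9.4481*w^2 - 1.5476*w + 3.5055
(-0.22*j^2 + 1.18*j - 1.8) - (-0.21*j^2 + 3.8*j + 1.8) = -0.01*j^2 - 2.62*j - 3.6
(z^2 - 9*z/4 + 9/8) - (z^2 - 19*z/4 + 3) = 5*z/2 - 15/8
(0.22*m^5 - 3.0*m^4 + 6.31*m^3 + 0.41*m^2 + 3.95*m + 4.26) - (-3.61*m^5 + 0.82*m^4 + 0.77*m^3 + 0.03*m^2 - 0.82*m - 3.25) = 3.83*m^5 - 3.82*m^4 + 5.54*m^3 + 0.38*m^2 + 4.77*m + 7.51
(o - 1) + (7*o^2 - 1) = 7*o^2 + o - 2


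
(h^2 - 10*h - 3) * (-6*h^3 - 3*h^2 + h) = -6*h^5 + 57*h^4 + 49*h^3 - h^2 - 3*h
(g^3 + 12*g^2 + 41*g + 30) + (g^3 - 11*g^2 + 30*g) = 2*g^3 + g^2 + 71*g + 30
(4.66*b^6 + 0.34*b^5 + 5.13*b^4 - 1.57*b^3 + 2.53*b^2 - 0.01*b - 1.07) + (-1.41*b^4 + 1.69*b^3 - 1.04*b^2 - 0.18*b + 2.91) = 4.66*b^6 + 0.34*b^5 + 3.72*b^4 + 0.12*b^3 + 1.49*b^2 - 0.19*b + 1.84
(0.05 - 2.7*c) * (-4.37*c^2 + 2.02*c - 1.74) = 11.799*c^3 - 5.6725*c^2 + 4.799*c - 0.087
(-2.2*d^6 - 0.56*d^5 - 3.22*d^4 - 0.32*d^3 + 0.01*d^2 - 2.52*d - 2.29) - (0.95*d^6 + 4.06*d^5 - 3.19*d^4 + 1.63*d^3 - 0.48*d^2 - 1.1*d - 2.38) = -3.15*d^6 - 4.62*d^5 - 0.0300000000000002*d^4 - 1.95*d^3 + 0.49*d^2 - 1.42*d + 0.0899999999999999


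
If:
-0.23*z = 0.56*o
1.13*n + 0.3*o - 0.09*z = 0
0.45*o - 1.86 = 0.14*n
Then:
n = -1.66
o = 3.62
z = -8.81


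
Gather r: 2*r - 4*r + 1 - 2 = -2*r - 1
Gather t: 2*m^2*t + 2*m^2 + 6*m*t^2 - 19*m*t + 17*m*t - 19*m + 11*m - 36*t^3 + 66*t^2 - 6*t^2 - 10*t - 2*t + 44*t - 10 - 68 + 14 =2*m^2 - 8*m - 36*t^3 + t^2*(6*m + 60) + t*(2*m^2 - 2*m + 32) - 64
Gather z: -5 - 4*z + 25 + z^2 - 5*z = z^2 - 9*z + 20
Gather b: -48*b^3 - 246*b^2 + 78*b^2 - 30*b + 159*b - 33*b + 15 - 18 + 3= -48*b^3 - 168*b^2 + 96*b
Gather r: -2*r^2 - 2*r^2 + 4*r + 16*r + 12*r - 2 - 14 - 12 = -4*r^2 + 32*r - 28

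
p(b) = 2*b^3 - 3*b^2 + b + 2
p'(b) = 6*b^2 - 6*b + 1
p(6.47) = 424.57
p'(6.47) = 213.35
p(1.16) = 2.24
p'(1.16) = 2.11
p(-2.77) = -66.30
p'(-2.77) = 63.66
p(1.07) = 2.09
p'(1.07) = 1.45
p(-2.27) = -39.12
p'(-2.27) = 45.54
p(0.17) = 2.09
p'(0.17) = 0.15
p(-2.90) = -74.91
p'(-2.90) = 68.86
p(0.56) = 1.97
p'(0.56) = -0.48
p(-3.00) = -82.00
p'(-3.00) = 73.00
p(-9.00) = -1708.00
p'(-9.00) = 541.00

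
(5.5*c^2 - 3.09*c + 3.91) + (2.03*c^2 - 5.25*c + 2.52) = 7.53*c^2 - 8.34*c + 6.43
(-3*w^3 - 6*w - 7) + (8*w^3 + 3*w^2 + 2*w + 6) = 5*w^3 + 3*w^2 - 4*w - 1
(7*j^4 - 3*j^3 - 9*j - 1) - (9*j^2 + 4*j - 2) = 7*j^4 - 3*j^3 - 9*j^2 - 13*j + 1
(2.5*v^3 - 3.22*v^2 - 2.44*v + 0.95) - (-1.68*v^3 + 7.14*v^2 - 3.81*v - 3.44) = 4.18*v^3 - 10.36*v^2 + 1.37*v + 4.39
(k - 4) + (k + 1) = 2*k - 3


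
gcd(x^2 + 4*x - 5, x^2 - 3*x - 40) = x + 5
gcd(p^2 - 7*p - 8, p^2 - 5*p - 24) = p - 8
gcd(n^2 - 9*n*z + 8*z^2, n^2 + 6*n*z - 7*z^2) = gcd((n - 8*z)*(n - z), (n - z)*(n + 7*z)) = -n + z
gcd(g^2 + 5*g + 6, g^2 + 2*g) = g + 2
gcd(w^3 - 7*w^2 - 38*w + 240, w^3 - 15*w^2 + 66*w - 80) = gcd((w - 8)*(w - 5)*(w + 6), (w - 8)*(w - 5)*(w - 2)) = w^2 - 13*w + 40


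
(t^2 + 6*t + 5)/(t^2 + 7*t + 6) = (t + 5)/(t + 6)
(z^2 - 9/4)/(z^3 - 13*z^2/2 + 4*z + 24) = (z - 3/2)/(z^2 - 8*z + 16)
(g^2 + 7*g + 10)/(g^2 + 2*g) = (g + 5)/g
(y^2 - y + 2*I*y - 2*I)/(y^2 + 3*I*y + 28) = (y^2 - y + 2*I*y - 2*I)/(y^2 + 3*I*y + 28)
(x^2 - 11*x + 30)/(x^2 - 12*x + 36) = (x - 5)/(x - 6)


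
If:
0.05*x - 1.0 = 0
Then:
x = 20.00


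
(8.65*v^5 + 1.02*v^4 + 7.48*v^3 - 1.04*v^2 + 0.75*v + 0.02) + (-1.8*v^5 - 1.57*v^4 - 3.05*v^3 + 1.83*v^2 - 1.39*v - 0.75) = 6.85*v^5 - 0.55*v^4 + 4.43*v^3 + 0.79*v^2 - 0.64*v - 0.73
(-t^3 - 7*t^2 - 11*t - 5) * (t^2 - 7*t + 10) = -t^5 + 28*t^3 + 2*t^2 - 75*t - 50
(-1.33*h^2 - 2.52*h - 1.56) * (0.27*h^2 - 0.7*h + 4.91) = -0.3591*h^4 + 0.2506*h^3 - 5.1875*h^2 - 11.2812*h - 7.6596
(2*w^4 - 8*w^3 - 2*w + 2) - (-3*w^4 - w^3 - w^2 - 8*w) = 5*w^4 - 7*w^3 + w^2 + 6*w + 2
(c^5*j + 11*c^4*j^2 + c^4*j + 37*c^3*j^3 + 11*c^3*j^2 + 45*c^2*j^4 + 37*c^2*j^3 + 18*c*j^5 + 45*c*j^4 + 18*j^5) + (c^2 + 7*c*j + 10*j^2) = c^5*j + 11*c^4*j^2 + c^4*j + 37*c^3*j^3 + 11*c^3*j^2 + 45*c^2*j^4 + 37*c^2*j^3 + c^2 + 18*c*j^5 + 45*c*j^4 + 7*c*j + 18*j^5 + 10*j^2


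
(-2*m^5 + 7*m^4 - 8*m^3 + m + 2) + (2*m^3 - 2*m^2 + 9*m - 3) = -2*m^5 + 7*m^4 - 6*m^3 - 2*m^2 + 10*m - 1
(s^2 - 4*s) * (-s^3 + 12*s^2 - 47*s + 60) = -s^5 + 16*s^4 - 95*s^3 + 248*s^2 - 240*s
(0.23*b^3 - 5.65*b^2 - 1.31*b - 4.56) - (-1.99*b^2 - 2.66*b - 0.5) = 0.23*b^3 - 3.66*b^2 + 1.35*b - 4.06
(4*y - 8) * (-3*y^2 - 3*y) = -12*y^3 + 12*y^2 + 24*y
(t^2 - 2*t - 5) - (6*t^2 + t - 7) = -5*t^2 - 3*t + 2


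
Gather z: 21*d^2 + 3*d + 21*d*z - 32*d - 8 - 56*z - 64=21*d^2 - 29*d + z*(21*d - 56) - 72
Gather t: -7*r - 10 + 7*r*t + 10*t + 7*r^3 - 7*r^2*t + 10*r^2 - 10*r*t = 7*r^3 + 10*r^2 - 7*r + t*(-7*r^2 - 3*r + 10) - 10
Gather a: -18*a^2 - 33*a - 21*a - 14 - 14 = -18*a^2 - 54*a - 28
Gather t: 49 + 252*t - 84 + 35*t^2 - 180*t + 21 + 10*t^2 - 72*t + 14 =45*t^2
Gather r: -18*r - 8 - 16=-18*r - 24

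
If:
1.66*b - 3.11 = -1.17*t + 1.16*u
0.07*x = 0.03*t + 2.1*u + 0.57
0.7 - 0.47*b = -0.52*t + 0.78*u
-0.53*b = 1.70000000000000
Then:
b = -3.21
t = 29.54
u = 22.52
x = 696.51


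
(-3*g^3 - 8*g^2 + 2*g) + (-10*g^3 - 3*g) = -13*g^3 - 8*g^2 - g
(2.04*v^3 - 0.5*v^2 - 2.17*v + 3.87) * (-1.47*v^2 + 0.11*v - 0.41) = -2.9988*v^5 + 0.9594*v^4 + 2.2985*v^3 - 5.7226*v^2 + 1.3154*v - 1.5867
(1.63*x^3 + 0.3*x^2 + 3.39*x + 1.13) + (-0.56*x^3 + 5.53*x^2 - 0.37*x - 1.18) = 1.07*x^3 + 5.83*x^2 + 3.02*x - 0.05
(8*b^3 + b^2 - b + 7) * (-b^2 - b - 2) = -8*b^5 - 9*b^4 - 16*b^3 - 8*b^2 - 5*b - 14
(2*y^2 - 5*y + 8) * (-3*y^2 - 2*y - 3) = -6*y^4 + 11*y^3 - 20*y^2 - y - 24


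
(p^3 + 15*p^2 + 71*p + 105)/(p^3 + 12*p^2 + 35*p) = (p + 3)/p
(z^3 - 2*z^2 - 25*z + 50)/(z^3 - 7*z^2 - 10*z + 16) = (z^3 - 2*z^2 - 25*z + 50)/(z^3 - 7*z^2 - 10*z + 16)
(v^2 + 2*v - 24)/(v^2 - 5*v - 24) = (-v^2 - 2*v + 24)/(-v^2 + 5*v + 24)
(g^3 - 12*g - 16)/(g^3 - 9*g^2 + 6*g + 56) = (g + 2)/(g - 7)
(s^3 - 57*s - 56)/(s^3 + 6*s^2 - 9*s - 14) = (s - 8)/(s - 2)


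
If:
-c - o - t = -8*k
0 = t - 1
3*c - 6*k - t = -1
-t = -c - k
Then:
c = 2/3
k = 1/3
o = 1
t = 1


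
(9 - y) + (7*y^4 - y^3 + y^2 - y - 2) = 7*y^4 - y^3 + y^2 - 2*y + 7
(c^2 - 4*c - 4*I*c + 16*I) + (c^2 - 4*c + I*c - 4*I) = 2*c^2 - 8*c - 3*I*c + 12*I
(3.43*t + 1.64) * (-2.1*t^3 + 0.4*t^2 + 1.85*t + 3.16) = -7.203*t^4 - 2.072*t^3 + 7.0015*t^2 + 13.8728*t + 5.1824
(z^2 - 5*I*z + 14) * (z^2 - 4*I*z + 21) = z^4 - 9*I*z^3 + 15*z^2 - 161*I*z + 294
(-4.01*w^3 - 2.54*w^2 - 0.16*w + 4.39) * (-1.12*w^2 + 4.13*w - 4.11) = 4.4912*w^5 - 13.7165*w^4 + 6.1701*w^3 + 4.8618*w^2 + 18.7883*w - 18.0429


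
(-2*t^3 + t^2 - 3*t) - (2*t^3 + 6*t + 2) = -4*t^3 + t^2 - 9*t - 2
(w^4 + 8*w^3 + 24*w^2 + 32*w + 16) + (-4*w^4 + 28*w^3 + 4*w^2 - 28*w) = -3*w^4 + 36*w^3 + 28*w^2 + 4*w + 16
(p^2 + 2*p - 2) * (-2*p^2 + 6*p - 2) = -2*p^4 + 2*p^3 + 14*p^2 - 16*p + 4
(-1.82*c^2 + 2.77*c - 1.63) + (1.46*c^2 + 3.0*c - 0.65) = -0.36*c^2 + 5.77*c - 2.28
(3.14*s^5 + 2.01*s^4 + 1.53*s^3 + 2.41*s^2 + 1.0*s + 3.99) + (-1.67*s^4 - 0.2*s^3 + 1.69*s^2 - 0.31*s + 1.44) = 3.14*s^5 + 0.34*s^4 + 1.33*s^3 + 4.1*s^2 + 0.69*s + 5.43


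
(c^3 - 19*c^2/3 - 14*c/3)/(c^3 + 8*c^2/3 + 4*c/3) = (c - 7)/(c + 2)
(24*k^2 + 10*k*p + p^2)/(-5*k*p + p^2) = (24*k^2 + 10*k*p + p^2)/(p*(-5*k + p))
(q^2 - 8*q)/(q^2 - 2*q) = (q - 8)/(q - 2)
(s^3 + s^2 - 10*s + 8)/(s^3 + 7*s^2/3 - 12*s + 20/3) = 3*(s^2 + 3*s - 4)/(3*s^2 + 13*s - 10)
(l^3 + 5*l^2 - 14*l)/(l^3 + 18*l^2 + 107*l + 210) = l*(l - 2)/(l^2 + 11*l + 30)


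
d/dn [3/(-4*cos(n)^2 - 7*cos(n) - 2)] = -3*(8*cos(n) + 7)*sin(n)/(4*cos(n)^2 + 7*cos(n) + 2)^2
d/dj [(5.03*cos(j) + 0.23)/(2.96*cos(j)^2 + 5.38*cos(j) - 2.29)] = (14.8888*cos(j)^2 + 1.3616*cos(j) + 12.7561)*sin(j)/(8.7616*cos(j)^4 + 31.8496*cos(j)^3 + 15.3876*cos(j)^2 - 24.6404*cos(j) + 5.2441)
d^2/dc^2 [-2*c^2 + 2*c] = -4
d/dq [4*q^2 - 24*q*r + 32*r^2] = 8*q - 24*r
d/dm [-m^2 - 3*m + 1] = -2*m - 3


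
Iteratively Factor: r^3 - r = (r + 1)*(r^2 - r) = r*(r + 1)*(r - 1)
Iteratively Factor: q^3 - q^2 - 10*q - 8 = (q - 4)*(q^2 + 3*q + 2) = (q - 4)*(q + 1)*(q + 2)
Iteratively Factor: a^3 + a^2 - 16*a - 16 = (a + 1)*(a^2 - 16) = (a - 4)*(a + 1)*(a + 4)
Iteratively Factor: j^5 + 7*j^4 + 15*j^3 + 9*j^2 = (j + 3)*(j^4 + 4*j^3 + 3*j^2) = (j + 3)^2*(j^3 + j^2) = j*(j + 3)^2*(j^2 + j) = j^2*(j + 3)^2*(j + 1)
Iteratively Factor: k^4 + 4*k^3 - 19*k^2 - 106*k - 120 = (k + 4)*(k^3 - 19*k - 30) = (k - 5)*(k + 4)*(k^2 + 5*k + 6) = (k - 5)*(k + 3)*(k + 4)*(k + 2)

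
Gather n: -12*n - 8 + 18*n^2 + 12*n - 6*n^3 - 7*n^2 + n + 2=-6*n^3 + 11*n^2 + n - 6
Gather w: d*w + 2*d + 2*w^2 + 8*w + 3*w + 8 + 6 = 2*d + 2*w^2 + w*(d + 11) + 14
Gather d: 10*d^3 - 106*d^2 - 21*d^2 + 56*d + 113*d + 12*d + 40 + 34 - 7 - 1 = 10*d^3 - 127*d^2 + 181*d + 66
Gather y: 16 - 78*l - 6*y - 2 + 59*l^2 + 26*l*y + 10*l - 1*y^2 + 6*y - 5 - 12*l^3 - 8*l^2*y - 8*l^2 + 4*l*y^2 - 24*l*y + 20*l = -12*l^3 + 51*l^2 - 48*l + y^2*(4*l - 1) + y*(-8*l^2 + 2*l) + 9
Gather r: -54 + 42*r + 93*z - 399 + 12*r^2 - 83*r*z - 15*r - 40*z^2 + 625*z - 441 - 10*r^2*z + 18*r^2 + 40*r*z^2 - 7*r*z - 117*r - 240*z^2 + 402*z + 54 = r^2*(30 - 10*z) + r*(40*z^2 - 90*z - 90) - 280*z^2 + 1120*z - 840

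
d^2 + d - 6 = (d - 2)*(d + 3)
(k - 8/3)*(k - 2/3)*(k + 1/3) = k^3 - 3*k^2 + 2*k/3 + 16/27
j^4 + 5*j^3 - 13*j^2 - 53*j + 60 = (j - 3)*(j - 1)*(j + 4)*(j + 5)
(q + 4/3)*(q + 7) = q^2 + 25*q/3 + 28/3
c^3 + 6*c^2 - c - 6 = (c - 1)*(c + 1)*(c + 6)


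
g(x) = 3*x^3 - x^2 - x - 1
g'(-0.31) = 0.48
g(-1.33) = -8.50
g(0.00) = -1.00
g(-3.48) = -136.06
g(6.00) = 605.00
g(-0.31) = -0.88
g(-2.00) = -27.00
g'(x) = 9*x^2 - 2*x - 1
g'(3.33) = 92.14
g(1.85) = 12.72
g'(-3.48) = 114.95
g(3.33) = 95.36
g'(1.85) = 26.10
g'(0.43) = -0.20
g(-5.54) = -536.25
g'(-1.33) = 17.58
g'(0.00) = -1.00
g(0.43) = -1.38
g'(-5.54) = 286.30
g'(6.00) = 311.00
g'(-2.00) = 39.00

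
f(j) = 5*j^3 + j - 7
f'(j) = 15*j^2 + 1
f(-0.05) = -7.05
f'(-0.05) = 1.04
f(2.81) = 106.75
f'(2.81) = 119.44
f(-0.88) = -11.29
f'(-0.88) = 12.62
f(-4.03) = -338.28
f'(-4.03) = 244.61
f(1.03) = -0.51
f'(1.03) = 16.91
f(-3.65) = -253.79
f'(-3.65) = 200.84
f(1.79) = 23.47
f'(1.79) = 49.06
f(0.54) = -5.67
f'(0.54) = 5.37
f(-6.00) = -1093.00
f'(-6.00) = 541.00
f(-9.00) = -3661.00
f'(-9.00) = 1216.00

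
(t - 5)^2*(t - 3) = t^3 - 13*t^2 + 55*t - 75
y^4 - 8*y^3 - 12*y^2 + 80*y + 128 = (y - 8)*(y - 4)*(y + 2)^2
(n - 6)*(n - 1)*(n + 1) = n^3 - 6*n^2 - n + 6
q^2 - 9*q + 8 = (q - 8)*(q - 1)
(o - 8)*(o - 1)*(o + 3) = o^3 - 6*o^2 - 19*o + 24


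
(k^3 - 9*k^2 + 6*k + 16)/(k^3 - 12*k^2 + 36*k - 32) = (k + 1)/(k - 2)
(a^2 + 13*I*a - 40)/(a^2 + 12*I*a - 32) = (a + 5*I)/(a + 4*I)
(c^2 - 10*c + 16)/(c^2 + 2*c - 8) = (c - 8)/(c + 4)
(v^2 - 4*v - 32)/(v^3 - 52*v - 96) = (v + 4)/(v^2 + 8*v + 12)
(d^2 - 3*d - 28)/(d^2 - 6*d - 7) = (d + 4)/(d + 1)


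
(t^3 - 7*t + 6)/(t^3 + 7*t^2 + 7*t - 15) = (t - 2)/(t + 5)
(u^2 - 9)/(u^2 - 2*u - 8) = (9 - u^2)/(-u^2 + 2*u + 8)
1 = 1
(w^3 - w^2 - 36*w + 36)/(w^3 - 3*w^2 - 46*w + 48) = (w - 6)/(w - 8)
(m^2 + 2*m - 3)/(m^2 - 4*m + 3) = (m + 3)/(m - 3)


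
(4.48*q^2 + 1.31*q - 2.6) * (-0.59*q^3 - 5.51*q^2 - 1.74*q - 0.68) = -2.6432*q^5 - 25.4577*q^4 - 13.4793*q^3 + 9.0002*q^2 + 3.6332*q + 1.768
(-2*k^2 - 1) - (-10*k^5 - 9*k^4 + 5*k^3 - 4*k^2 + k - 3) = 10*k^5 + 9*k^4 - 5*k^3 + 2*k^2 - k + 2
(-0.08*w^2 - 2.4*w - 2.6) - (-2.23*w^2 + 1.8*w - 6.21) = 2.15*w^2 - 4.2*w + 3.61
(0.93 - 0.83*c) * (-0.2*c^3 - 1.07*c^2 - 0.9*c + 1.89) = 0.166*c^4 + 0.7021*c^3 - 0.2481*c^2 - 2.4057*c + 1.7577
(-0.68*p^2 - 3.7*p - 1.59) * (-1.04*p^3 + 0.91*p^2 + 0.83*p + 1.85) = 0.7072*p^5 + 3.2292*p^4 - 2.2778*p^3 - 5.7759*p^2 - 8.1647*p - 2.9415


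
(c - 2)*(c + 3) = c^2 + c - 6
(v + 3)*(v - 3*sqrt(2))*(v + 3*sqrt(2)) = v^3 + 3*v^2 - 18*v - 54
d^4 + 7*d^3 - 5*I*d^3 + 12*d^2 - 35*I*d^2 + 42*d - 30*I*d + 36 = (d + 6)*(d - 6*I)*(-I*d + 1)*(I*d + I)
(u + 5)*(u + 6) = u^2 + 11*u + 30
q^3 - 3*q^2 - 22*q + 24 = (q - 6)*(q - 1)*(q + 4)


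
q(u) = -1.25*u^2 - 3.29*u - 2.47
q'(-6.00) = 11.71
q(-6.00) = -27.73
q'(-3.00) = 4.21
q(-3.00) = -3.85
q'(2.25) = -8.92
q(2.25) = -16.20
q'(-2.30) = 2.46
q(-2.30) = -1.52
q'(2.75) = -10.16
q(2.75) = -20.97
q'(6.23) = -18.86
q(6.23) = -71.48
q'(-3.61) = 5.74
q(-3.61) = -6.88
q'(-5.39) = 10.18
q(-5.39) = -21.05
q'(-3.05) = 4.34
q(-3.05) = -4.06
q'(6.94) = -20.64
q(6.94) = -85.51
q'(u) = -2.5*u - 3.29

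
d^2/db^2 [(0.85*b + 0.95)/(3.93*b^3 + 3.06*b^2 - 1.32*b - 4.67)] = (78.76899*b^5 + 237.40344*b^4 + 207.5292*b^3 + 211.00482*b^2 + 154.46925*b + 19.98246)/(60.698457*b^9 + 141.784182*b^8 + 49.23504*b^7 - 282.974769*b^6 - 353.499876*b^5 + 30.167748*b^4 + 368.005347*b^3 + 175.794678*b^2 - 86.363244*b - 101.847563)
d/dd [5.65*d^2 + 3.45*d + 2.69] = 11.3*d + 3.45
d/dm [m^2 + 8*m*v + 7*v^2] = 2*m + 8*v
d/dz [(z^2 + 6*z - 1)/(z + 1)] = (z^2 + 2*z + 7)/(z^2 + 2*z + 1)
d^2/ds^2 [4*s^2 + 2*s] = 8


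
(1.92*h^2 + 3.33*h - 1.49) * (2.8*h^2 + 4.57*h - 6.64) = 5.376*h^4 + 18.0984*h^3 - 1.7027*h^2 - 28.9205*h + 9.8936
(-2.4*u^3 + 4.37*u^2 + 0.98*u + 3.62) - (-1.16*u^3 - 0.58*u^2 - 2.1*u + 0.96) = -1.24*u^3 + 4.95*u^2 + 3.08*u + 2.66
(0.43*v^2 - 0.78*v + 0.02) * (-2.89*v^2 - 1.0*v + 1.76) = -1.2427*v^4 + 1.8242*v^3 + 1.479*v^2 - 1.3928*v + 0.0352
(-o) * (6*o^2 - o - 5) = -6*o^3 + o^2 + 5*o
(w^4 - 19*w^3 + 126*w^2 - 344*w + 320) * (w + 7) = w^5 - 12*w^4 - 7*w^3 + 538*w^2 - 2088*w + 2240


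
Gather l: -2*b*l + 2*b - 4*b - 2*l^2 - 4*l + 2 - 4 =-2*b - 2*l^2 + l*(-2*b - 4) - 2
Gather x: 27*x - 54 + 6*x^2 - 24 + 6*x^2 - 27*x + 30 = 12*x^2 - 48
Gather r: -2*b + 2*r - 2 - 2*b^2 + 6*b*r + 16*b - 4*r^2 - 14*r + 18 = -2*b^2 + 14*b - 4*r^2 + r*(6*b - 12) + 16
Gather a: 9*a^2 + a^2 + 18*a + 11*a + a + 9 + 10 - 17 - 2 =10*a^2 + 30*a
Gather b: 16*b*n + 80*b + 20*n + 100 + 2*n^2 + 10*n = b*(16*n + 80) + 2*n^2 + 30*n + 100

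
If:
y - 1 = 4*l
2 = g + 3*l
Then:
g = 11/4 - 3*y/4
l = y/4 - 1/4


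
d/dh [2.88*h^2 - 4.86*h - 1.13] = 5.76*h - 4.86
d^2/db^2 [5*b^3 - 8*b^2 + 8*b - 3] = 30*b - 16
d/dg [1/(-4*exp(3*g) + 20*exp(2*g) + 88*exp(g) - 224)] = (3*exp(2*g) - 10*exp(g) - 22)*exp(g)/(4*(exp(3*g) - 5*exp(2*g) - 22*exp(g) + 56)^2)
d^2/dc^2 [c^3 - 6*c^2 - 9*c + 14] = 6*c - 12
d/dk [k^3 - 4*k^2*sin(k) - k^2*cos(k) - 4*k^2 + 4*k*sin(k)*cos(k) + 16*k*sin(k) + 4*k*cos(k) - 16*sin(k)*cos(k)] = k^2*sin(k) - 4*k^2*cos(k) + 3*k^2 - 12*k*sin(k) + 14*k*cos(k) + 4*k*cos(2*k) - 8*k + 16*sin(k) + 2*sin(2*k) + 4*cos(k) - 16*cos(2*k)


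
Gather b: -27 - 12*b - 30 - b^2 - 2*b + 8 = -b^2 - 14*b - 49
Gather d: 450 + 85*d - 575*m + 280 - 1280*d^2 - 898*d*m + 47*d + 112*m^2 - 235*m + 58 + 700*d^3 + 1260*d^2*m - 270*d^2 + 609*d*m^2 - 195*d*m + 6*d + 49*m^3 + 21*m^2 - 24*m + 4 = 700*d^3 + d^2*(1260*m - 1550) + d*(609*m^2 - 1093*m + 138) + 49*m^3 + 133*m^2 - 834*m + 792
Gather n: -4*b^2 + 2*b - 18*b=-4*b^2 - 16*b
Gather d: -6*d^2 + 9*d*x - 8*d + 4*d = -6*d^2 + d*(9*x - 4)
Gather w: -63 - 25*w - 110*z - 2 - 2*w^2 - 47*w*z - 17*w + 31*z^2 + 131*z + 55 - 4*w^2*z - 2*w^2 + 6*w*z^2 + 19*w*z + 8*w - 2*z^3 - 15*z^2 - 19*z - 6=w^2*(-4*z - 4) + w*(6*z^2 - 28*z - 34) - 2*z^3 + 16*z^2 + 2*z - 16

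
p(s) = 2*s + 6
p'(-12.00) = 2.00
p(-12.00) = -18.00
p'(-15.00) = 2.00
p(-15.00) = -24.00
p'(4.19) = 2.00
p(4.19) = 14.38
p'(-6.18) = 2.00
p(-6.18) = -6.36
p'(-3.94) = 2.00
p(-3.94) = -1.88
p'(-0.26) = 2.00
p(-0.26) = 5.48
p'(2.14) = 2.00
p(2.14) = 10.28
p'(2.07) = 2.00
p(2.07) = 10.14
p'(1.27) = 2.00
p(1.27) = 8.54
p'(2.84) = 2.00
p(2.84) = 11.68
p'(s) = 2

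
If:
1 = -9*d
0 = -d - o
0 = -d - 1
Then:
No Solution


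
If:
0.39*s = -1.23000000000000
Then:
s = -3.15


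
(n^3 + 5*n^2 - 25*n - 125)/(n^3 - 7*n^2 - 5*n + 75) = (n^2 + 10*n + 25)/(n^2 - 2*n - 15)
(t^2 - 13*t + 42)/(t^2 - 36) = (t - 7)/(t + 6)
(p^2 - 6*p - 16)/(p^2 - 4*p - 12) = (p - 8)/(p - 6)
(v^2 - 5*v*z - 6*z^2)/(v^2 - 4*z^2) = (v^2 - 5*v*z - 6*z^2)/(v^2 - 4*z^2)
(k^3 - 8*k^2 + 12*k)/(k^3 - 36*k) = (k - 2)/(k + 6)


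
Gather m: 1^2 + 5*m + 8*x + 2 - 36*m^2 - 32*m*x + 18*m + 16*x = -36*m^2 + m*(23 - 32*x) + 24*x + 3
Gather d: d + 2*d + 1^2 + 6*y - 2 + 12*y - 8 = 3*d + 18*y - 9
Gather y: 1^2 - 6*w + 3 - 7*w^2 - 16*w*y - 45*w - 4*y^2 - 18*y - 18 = -7*w^2 - 51*w - 4*y^2 + y*(-16*w - 18) - 14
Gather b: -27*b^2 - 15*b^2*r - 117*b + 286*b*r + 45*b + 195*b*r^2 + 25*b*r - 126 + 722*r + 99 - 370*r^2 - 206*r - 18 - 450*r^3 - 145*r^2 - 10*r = b^2*(-15*r - 27) + b*(195*r^2 + 311*r - 72) - 450*r^3 - 515*r^2 + 506*r - 45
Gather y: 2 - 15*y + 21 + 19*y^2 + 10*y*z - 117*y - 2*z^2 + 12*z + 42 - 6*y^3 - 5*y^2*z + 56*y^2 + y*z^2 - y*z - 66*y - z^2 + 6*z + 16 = -6*y^3 + y^2*(75 - 5*z) + y*(z^2 + 9*z - 198) - 3*z^2 + 18*z + 81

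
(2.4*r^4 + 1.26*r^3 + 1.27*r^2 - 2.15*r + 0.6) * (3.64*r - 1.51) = 8.736*r^5 + 0.962400000000001*r^4 + 2.7202*r^3 - 9.7437*r^2 + 5.4305*r - 0.906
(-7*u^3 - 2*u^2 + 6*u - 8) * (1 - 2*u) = 14*u^4 - 3*u^3 - 14*u^2 + 22*u - 8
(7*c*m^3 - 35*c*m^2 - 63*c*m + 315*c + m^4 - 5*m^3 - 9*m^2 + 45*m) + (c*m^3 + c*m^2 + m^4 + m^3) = 8*c*m^3 - 34*c*m^2 - 63*c*m + 315*c + 2*m^4 - 4*m^3 - 9*m^2 + 45*m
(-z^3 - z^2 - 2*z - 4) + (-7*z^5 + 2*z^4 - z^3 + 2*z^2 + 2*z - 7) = -7*z^5 + 2*z^4 - 2*z^3 + z^2 - 11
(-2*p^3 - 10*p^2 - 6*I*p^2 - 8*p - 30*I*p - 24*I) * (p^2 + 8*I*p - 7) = -2*p^5 - 10*p^4 - 22*I*p^4 + 54*p^3 - 110*I*p^3 + 310*p^2 - 46*I*p^2 + 248*p + 210*I*p + 168*I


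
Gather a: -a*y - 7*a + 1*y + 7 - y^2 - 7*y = a*(-y - 7) - y^2 - 6*y + 7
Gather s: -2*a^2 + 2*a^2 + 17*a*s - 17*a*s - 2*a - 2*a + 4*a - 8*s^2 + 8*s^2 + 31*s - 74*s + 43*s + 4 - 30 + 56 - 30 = 0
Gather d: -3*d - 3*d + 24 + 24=48 - 6*d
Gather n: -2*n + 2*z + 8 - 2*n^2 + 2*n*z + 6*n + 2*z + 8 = -2*n^2 + n*(2*z + 4) + 4*z + 16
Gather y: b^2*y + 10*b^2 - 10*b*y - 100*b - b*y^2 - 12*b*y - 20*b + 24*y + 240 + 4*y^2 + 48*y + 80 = 10*b^2 - 120*b + y^2*(4 - b) + y*(b^2 - 22*b + 72) + 320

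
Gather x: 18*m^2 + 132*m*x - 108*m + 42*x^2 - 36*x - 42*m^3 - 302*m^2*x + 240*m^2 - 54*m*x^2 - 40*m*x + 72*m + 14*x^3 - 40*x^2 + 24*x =-42*m^3 + 258*m^2 - 36*m + 14*x^3 + x^2*(2 - 54*m) + x*(-302*m^2 + 92*m - 12)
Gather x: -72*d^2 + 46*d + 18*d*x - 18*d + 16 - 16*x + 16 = -72*d^2 + 28*d + x*(18*d - 16) + 32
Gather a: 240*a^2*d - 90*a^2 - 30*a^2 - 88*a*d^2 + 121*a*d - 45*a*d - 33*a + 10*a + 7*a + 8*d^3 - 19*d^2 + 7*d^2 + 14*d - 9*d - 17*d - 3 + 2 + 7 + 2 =a^2*(240*d - 120) + a*(-88*d^2 + 76*d - 16) + 8*d^3 - 12*d^2 - 12*d + 8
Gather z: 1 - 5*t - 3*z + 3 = -5*t - 3*z + 4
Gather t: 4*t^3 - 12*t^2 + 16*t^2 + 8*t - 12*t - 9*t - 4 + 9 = 4*t^3 + 4*t^2 - 13*t + 5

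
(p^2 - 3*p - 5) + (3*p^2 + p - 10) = 4*p^2 - 2*p - 15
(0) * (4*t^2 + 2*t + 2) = 0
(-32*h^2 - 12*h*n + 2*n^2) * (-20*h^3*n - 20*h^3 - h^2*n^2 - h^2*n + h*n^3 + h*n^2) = 640*h^5*n + 640*h^5 + 272*h^4*n^2 + 272*h^4*n - 60*h^3*n^3 - 60*h^3*n^2 - 14*h^2*n^4 - 14*h^2*n^3 + 2*h*n^5 + 2*h*n^4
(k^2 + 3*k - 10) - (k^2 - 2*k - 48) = 5*k + 38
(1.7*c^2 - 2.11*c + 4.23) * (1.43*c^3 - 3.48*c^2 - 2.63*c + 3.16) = 2.431*c^5 - 8.9333*c^4 + 8.9207*c^3 - 3.7991*c^2 - 17.7925*c + 13.3668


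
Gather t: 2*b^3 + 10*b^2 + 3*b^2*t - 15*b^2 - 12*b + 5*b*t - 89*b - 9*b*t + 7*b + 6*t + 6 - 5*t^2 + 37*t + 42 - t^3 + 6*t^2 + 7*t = 2*b^3 - 5*b^2 - 94*b - t^3 + t^2 + t*(3*b^2 - 4*b + 50) + 48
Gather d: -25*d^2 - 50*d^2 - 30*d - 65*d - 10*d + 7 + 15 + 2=-75*d^2 - 105*d + 24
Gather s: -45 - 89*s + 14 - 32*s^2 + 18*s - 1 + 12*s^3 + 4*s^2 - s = 12*s^3 - 28*s^2 - 72*s - 32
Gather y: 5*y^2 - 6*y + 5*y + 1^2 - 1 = 5*y^2 - y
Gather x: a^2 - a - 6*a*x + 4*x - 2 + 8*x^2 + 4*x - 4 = a^2 - a + 8*x^2 + x*(8 - 6*a) - 6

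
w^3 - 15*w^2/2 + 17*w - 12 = (w - 4)*(w - 2)*(w - 3/2)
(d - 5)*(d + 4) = d^2 - d - 20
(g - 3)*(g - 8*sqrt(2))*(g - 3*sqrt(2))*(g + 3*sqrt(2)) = g^4 - 8*sqrt(2)*g^3 - 3*g^3 - 18*g^2 + 24*sqrt(2)*g^2 + 54*g + 144*sqrt(2)*g - 432*sqrt(2)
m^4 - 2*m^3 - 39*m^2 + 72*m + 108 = (m - 6)*(m - 3)*(m + 1)*(m + 6)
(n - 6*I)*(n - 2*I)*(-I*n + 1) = -I*n^3 - 7*n^2 + 4*I*n - 12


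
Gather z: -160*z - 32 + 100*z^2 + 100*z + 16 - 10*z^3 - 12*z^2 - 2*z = -10*z^3 + 88*z^2 - 62*z - 16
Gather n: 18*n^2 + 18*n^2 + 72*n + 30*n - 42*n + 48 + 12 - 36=36*n^2 + 60*n + 24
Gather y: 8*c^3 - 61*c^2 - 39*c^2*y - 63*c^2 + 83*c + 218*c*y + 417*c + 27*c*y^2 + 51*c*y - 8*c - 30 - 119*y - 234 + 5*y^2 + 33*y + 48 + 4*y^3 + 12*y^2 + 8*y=8*c^3 - 124*c^2 + 492*c + 4*y^3 + y^2*(27*c + 17) + y*(-39*c^2 + 269*c - 78) - 216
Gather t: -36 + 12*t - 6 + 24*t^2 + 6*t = 24*t^2 + 18*t - 42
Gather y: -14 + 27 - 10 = 3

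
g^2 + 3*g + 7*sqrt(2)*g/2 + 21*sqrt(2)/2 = (g + 3)*(g + 7*sqrt(2)/2)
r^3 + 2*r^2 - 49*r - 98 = (r - 7)*(r + 2)*(r + 7)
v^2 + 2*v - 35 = (v - 5)*(v + 7)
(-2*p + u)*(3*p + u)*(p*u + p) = -6*p^3*u - 6*p^3 + p^2*u^2 + p^2*u + p*u^3 + p*u^2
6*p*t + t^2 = t*(6*p + t)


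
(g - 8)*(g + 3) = g^2 - 5*g - 24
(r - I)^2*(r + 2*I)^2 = r^4 + 2*I*r^3 + 3*r^2 + 4*I*r + 4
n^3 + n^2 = n^2*(n + 1)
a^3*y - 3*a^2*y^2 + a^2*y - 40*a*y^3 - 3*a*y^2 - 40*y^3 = (a - 8*y)*(a + 5*y)*(a*y + y)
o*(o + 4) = o^2 + 4*o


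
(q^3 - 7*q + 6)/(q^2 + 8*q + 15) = (q^2 - 3*q + 2)/(q + 5)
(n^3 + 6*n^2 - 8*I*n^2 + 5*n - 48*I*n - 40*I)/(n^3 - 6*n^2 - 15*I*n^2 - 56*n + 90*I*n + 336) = (n^2 + 6*n + 5)/(n^2 - n*(6 + 7*I) + 42*I)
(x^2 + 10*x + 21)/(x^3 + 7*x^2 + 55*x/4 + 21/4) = 4*(x + 7)/(4*x^2 + 16*x + 7)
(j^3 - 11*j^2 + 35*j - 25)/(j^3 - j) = (j^2 - 10*j + 25)/(j*(j + 1))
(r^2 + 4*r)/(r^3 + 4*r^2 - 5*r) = (r + 4)/(r^2 + 4*r - 5)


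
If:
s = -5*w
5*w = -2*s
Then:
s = 0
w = 0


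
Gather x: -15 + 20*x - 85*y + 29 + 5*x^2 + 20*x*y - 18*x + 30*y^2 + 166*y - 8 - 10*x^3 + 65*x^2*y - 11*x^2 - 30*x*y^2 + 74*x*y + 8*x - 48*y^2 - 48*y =-10*x^3 + x^2*(65*y - 6) + x*(-30*y^2 + 94*y + 10) - 18*y^2 + 33*y + 6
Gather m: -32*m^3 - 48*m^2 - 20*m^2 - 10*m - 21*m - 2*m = -32*m^3 - 68*m^2 - 33*m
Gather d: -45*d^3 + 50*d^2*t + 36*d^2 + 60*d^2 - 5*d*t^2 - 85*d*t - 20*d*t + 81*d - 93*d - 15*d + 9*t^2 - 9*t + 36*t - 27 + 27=-45*d^3 + d^2*(50*t + 96) + d*(-5*t^2 - 105*t - 27) + 9*t^2 + 27*t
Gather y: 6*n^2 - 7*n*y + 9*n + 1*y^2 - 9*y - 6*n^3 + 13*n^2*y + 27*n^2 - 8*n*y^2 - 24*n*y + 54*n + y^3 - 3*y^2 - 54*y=-6*n^3 + 33*n^2 + 63*n + y^3 + y^2*(-8*n - 2) + y*(13*n^2 - 31*n - 63)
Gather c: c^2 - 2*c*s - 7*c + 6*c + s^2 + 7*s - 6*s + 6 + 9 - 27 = c^2 + c*(-2*s - 1) + s^2 + s - 12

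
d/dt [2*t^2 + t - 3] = 4*t + 1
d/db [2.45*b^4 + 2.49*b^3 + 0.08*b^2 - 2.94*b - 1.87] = 9.8*b^3 + 7.47*b^2 + 0.16*b - 2.94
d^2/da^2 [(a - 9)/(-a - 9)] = 36/(a + 9)^3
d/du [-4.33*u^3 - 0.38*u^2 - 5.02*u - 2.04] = -12.99*u^2 - 0.76*u - 5.02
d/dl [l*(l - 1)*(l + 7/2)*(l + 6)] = 4*l^3 + 51*l^2/2 + 23*l - 21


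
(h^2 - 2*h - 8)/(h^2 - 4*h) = (h + 2)/h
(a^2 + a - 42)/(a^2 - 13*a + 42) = (a + 7)/(a - 7)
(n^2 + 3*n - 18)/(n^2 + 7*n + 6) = (n - 3)/(n + 1)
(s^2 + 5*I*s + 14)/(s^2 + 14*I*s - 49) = (s - 2*I)/(s + 7*I)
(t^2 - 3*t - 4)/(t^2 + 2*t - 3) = (t^2 - 3*t - 4)/(t^2 + 2*t - 3)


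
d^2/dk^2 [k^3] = 6*k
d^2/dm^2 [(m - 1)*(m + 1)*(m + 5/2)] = 6*m + 5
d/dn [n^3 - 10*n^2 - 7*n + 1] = 3*n^2 - 20*n - 7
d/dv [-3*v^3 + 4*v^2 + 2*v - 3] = -9*v^2 + 8*v + 2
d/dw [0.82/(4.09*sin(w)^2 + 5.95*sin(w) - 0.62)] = -(6.7076*sin(w) + 4.879)*cos(w)/(4.09*sin(w)^2 + 5.95*sin(w) - 0.62)^2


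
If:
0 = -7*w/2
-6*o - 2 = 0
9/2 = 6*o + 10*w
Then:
No Solution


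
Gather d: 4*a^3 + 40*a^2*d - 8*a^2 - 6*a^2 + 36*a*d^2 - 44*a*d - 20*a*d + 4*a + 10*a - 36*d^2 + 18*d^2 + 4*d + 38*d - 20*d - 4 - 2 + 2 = 4*a^3 - 14*a^2 + 14*a + d^2*(36*a - 18) + d*(40*a^2 - 64*a + 22) - 4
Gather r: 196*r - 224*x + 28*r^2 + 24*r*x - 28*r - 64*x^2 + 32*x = 28*r^2 + r*(24*x + 168) - 64*x^2 - 192*x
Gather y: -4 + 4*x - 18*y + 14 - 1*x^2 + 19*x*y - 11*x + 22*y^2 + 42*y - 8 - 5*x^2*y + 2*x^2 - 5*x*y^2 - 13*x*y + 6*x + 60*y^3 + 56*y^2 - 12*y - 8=x^2 - x + 60*y^3 + y^2*(78 - 5*x) + y*(-5*x^2 + 6*x + 12) - 6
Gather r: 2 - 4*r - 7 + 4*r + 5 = 0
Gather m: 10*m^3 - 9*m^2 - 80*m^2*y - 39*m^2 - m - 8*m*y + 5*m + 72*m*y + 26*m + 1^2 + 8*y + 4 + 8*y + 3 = 10*m^3 + m^2*(-80*y - 48) + m*(64*y + 30) + 16*y + 8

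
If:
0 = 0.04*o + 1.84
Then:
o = -46.00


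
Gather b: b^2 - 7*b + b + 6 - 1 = b^2 - 6*b + 5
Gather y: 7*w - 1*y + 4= 7*w - y + 4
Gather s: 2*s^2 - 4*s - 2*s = 2*s^2 - 6*s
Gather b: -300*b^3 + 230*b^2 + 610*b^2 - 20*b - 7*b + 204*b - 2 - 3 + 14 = -300*b^3 + 840*b^2 + 177*b + 9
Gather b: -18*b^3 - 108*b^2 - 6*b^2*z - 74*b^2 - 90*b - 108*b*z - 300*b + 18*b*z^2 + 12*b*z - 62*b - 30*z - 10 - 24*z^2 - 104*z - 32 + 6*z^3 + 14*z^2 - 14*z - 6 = -18*b^3 + b^2*(-6*z - 182) + b*(18*z^2 - 96*z - 452) + 6*z^3 - 10*z^2 - 148*z - 48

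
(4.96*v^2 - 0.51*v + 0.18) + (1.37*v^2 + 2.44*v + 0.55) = 6.33*v^2 + 1.93*v + 0.73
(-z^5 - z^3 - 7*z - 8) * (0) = 0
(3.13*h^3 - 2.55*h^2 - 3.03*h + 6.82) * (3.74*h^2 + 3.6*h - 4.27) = 11.7062*h^5 + 1.731*h^4 - 33.8773*h^3 + 25.4873*h^2 + 37.4901*h - 29.1214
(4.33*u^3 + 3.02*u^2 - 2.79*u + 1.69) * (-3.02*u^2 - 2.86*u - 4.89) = -13.0766*u^5 - 21.5042*u^4 - 21.3851*u^3 - 11.8922*u^2 + 8.8097*u - 8.2641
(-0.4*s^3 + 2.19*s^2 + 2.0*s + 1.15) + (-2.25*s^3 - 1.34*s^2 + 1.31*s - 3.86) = -2.65*s^3 + 0.85*s^2 + 3.31*s - 2.71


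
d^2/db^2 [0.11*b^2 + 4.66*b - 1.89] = 0.220000000000000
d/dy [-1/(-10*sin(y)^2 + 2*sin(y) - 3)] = 2*(1 - 10*sin(y))*cos(y)/(10*sin(y)^2 - 2*sin(y) + 3)^2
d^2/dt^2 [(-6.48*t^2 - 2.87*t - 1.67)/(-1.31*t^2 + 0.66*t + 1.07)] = (1.4210854715202e-14*t^4 + 21.05563*t^3 + 71.693418*t^2 + 15.473982*t + 16.920898)/(2.248091*t^6 - 3.397878*t^5 - 3.796773*t^4 + 5.263236*t^3 + 3.101181*t^2 - 2.266902*t - 1.225043)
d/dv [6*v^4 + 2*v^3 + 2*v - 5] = 24*v^3 + 6*v^2 + 2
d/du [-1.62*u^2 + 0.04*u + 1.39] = 0.04 - 3.24*u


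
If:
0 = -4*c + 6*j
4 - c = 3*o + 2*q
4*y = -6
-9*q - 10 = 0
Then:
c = 56/9 - 3*o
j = 112/27 - 2*o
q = -10/9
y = -3/2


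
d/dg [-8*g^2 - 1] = -16*g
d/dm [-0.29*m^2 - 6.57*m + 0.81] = -0.58*m - 6.57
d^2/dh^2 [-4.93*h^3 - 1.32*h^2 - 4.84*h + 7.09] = -29.58*h - 2.64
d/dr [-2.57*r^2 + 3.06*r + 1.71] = 3.06 - 5.14*r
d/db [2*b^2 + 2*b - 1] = 4*b + 2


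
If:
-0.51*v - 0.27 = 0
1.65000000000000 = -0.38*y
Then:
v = -0.53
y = -4.34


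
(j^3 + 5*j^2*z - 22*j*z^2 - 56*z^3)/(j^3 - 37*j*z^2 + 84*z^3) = (-j - 2*z)/(-j + 3*z)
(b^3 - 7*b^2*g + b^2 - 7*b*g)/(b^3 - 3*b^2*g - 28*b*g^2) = (b + 1)/(b + 4*g)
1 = 1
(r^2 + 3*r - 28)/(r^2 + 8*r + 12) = (r^2 + 3*r - 28)/(r^2 + 8*r + 12)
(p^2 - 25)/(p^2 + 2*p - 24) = (p^2 - 25)/(p^2 + 2*p - 24)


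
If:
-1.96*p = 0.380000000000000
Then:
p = -0.19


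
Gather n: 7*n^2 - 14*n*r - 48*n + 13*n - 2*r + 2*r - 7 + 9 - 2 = 7*n^2 + n*(-14*r - 35)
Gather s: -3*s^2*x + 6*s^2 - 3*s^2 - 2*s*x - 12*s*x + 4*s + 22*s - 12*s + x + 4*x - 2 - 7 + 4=s^2*(3 - 3*x) + s*(14 - 14*x) + 5*x - 5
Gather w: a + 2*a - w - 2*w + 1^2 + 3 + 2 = 3*a - 3*w + 6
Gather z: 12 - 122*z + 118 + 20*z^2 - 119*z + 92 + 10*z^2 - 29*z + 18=30*z^2 - 270*z + 240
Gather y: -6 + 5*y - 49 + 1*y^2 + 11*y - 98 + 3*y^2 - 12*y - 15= 4*y^2 + 4*y - 168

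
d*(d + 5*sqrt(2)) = d^2 + 5*sqrt(2)*d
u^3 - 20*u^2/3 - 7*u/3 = u*(u - 7)*(u + 1/3)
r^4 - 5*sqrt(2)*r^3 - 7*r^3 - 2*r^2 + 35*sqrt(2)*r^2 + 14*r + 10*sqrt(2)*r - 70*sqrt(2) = (r - 7)*(r - 5*sqrt(2))*(r - sqrt(2))*(r + sqrt(2))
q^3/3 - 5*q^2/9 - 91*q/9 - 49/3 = (q/3 + 1)*(q - 7)*(q + 7/3)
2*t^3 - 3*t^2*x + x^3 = (-t + x)^2*(2*t + x)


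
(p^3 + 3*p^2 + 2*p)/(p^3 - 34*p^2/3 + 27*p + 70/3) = 3*p*(p^2 + 3*p + 2)/(3*p^3 - 34*p^2 + 81*p + 70)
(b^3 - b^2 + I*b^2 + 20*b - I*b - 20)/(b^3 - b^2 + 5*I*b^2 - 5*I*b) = (b - 4*I)/b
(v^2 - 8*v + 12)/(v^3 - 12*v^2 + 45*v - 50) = (v - 6)/(v^2 - 10*v + 25)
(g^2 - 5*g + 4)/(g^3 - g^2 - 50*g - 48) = (-g^2 + 5*g - 4)/(-g^3 + g^2 + 50*g + 48)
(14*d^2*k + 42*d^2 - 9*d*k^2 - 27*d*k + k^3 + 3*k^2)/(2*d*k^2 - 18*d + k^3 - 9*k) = (14*d^2 - 9*d*k + k^2)/(2*d*k - 6*d + k^2 - 3*k)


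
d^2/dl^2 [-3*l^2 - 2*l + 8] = -6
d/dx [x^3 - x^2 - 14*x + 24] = 3*x^2 - 2*x - 14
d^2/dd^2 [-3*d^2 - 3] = -6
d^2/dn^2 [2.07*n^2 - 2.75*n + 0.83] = 4.14000000000000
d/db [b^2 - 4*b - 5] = 2*b - 4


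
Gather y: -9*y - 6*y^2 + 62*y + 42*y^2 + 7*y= 36*y^2 + 60*y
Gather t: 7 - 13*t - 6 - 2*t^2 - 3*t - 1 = -2*t^2 - 16*t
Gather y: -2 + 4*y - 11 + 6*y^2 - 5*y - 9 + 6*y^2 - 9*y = 12*y^2 - 10*y - 22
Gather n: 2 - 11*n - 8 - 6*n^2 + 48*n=-6*n^2 + 37*n - 6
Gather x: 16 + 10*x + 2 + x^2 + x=x^2 + 11*x + 18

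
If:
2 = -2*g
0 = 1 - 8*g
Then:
No Solution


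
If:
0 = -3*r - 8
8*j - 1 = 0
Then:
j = 1/8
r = -8/3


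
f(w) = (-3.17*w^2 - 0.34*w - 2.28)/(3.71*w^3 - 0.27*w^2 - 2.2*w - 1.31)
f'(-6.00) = 0.02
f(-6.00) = 0.14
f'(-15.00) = 0.00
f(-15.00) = 0.06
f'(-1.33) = 1.28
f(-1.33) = 0.98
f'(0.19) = -0.69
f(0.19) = 1.44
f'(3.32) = 0.12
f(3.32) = -0.31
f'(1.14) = 39.16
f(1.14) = -5.11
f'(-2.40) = 0.22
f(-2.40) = 0.40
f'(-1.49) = 0.89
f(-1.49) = 0.81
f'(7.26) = 0.02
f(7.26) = -0.12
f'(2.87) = 0.19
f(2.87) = -0.38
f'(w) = (-6.34*w - 0.34)/(3.71*w^3 - 0.27*w^2 - 2.2*w - 1.31) + (-11.13*w^2 + 0.54*w + 2.2)*(-3.17*w^2 - 0.34*w - 2.28)/(3.71*w^3 - 0.27*w^2 - 2.2*w - 1.31)^2 = (11.7607*w^4 + 2.5228*w^3 + 32.2586*w^2 + 7.0742*w - 4.5706)/(13.7641*w^6 - 2.0034*w^5 - 16.2511*w^4 - 8.5322*w^3 + 5.5474*w^2 + 5.764*w + 1.7161)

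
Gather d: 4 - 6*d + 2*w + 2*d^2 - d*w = 2*d^2 + d*(-w - 6) + 2*w + 4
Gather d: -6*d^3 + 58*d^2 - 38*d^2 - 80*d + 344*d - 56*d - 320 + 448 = -6*d^3 + 20*d^2 + 208*d + 128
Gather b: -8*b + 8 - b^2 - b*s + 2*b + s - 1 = -b^2 + b*(-s - 6) + s + 7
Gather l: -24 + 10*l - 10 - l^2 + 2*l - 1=-l^2 + 12*l - 35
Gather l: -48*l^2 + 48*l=-48*l^2 + 48*l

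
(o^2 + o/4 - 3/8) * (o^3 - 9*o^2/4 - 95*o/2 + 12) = o^5 - 2*o^4 - 775*o^3/16 + 31*o^2/32 + 333*o/16 - 9/2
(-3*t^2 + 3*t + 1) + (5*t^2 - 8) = 2*t^2 + 3*t - 7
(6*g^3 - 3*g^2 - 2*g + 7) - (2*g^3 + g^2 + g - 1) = 4*g^3 - 4*g^2 - 3*g + 8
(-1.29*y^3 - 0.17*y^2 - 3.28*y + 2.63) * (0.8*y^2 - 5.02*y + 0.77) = -1.032*y^5 + 6.3398*y^4 - 2.7639*y^3 + 18.4387*y^2 - 15.7282*y + 2.0251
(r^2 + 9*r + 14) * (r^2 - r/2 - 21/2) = r^4 + 17*r^3/2 - r^2 - 203*r/2 - 147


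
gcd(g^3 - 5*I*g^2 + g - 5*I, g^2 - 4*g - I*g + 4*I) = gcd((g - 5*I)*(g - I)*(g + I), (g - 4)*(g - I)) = g - I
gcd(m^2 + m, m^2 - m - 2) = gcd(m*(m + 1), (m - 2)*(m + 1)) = m + 1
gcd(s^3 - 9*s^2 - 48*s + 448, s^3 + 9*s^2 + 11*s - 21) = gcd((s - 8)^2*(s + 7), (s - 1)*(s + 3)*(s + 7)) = s + 7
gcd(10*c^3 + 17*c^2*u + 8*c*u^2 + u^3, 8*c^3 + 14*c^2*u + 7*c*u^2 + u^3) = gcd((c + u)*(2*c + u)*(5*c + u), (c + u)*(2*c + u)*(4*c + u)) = 2*c^2 + 3*c*u + u^2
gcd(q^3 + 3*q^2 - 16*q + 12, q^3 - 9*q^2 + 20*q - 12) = q^2 - 3*q + 2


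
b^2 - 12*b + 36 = (b - 6)^2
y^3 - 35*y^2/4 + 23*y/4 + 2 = (y - 8)*(y - 1)*(y + 1/4)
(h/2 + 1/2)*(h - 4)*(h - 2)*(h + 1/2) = h^4/2 - 9*h^3/4 - h^2/4 + 9*h/2 + 2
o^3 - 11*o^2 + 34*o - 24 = (o - 6)*(o - 4)*(o - 1)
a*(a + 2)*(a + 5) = a^3 + 7*a^2 + 10*a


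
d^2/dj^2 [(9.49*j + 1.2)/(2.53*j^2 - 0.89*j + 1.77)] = ((10.8202 - 144.0582*j)*(2.53*j^2 - 0.89*j + 1.77) + (5.06*j - 0.89)*(9.49*j + 1.2)*(10.12*j - 1.78))/(2.53*j^2 - 0.89*j + 1.77)^3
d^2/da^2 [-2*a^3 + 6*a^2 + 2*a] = 12 - 12*a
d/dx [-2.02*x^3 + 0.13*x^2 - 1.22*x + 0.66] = -6.06*x^2 + 0.26*x - 1.22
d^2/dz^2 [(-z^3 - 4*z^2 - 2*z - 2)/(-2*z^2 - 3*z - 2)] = 2*(-11*z^3 - 6*z^2 + 24*z + 14)/(8*z^6 + 36*z^5 + 78*z^4 + 99*z^3 + 78*z^2 + 36*z + 8)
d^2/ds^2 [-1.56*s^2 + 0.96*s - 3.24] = -3.12000000000000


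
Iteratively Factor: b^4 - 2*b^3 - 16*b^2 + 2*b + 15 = (b + 1)*(b^3 - 3*b^2 - 13*b + 15) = (b - 5)*(b + 1)*(b^2 + 2*b - 3) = (b - 5)*(b + 1)*(b + 3)*(b - 1)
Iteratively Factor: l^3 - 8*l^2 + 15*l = (l - 3)*(l^2 - 5*l) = l*(l - 3)*(l - 5)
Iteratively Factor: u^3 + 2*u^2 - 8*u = (u + 4)*(u^2 - 2*u) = u*(u + 4)*(u - 2)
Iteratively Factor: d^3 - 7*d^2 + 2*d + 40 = (d - 5)*(d^2 - 2*d - 8) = (d - 5)*(d - 4)*(d + 2)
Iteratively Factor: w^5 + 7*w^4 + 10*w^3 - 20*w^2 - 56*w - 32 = (w + 4)*(w^4 + 3*w^3 - 2*w^2 - 12*w - 8) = (w + 2)*(w + 4)*(w^3 + w^2 - 4*w - 4) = (w - 2)*(w + 2)*(w + 4)*(w^2 + 3*w + 2) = (w - 2)*(w + 1)*(w + 2)*(w + 4)*(w + 2)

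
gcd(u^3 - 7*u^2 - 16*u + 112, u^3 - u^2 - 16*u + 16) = u^2 - 16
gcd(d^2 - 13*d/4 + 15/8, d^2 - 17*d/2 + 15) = d - 5/2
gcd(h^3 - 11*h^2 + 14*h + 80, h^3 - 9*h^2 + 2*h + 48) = h^2 - 6*h - 16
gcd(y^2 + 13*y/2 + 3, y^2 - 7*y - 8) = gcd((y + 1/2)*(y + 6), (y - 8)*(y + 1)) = 1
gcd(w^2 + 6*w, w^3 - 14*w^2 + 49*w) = w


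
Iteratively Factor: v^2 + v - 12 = (v - 3)*(v + 4)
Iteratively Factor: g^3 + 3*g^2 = (g + 3)*(g^2) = g*(g + 3)*(g)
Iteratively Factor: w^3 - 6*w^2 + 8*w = (w - 4)*(w^2 - 2*w) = (w - 4)*(w - 2)*(w)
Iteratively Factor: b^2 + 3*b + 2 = (b + 2)*(b + 1)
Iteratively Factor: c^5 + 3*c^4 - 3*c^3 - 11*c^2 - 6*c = (c)*(c^4 + 3*c^3 - 3*c^2 - 11*c - 6) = c*(c + 1)*(c^3 + 2*c^2 - 5*c - 6) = c*(c - 2)*(c + 1)*(c^2 + 4*c + 3) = c*(c - 2)*(c + 1)^2*(c + 3)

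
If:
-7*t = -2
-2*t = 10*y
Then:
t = 2/7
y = -2/35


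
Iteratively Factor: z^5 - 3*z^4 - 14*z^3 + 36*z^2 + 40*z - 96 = (z - 2)*(z^4 - z^3 - 16*z^2 + 4*z + 48) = (z - 2)^2*(z^3 + z^2 - 14*z - 24) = (z - 2)^2*(z + 3)*(z^2 - 2*z - 8) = (z - 4)*(z - 2)^2*(z + 3)*(z + 2)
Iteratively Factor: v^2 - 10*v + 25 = (v - 5)*(v - 5)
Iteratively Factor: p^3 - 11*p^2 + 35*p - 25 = (p - 5)*(p^2 - 6*p + 5) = (p - 5)^2*(p - 1)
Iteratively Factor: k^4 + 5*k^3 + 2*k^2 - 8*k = (k + 4)*(k^3 + k^2 - 2*k) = (k - 1)*(k + 4)*(k^2 + 2*k) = (k - 1)*(k + 2)*(k + 4)*(k)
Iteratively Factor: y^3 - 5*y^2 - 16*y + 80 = (y - 4)*(y^2 - y - 20) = (y - 5)*(y - 4)*(y + 4)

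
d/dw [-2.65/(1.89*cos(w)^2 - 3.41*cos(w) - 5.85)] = (9.0365 - 10.017*cos(w))*sin(w)/(-1.89*cos(w)^2 + 3.41*cos(w) + 5.85)^2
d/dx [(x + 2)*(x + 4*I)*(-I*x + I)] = -3*I*x^2 + 2*x*(4 - I) + 4 + 2*I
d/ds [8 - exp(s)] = -exp(s)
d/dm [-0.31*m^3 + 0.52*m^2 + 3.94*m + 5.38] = -0.93*m^2 + 1.04*m + 3.94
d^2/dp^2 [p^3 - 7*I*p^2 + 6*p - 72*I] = 6*p - 14*I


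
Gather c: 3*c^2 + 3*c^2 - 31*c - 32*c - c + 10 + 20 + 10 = 6*c^2 - 64*c + 40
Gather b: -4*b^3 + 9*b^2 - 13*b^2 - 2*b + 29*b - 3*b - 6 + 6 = -4*b^3 - 4*b^2 + 24*b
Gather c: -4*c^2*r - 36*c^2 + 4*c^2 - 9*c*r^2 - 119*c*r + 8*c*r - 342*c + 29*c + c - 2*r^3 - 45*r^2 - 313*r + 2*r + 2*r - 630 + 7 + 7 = c^2*(-4*r - 32) + c*(-9*r^2 - 111*r - 312) - 2*r^3 - 45*r^2 - 309*r - 616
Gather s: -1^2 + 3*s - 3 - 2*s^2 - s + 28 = -2*s^2 + 2*s + 24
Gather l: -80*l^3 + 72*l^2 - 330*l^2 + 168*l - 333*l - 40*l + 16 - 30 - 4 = -80*l^3 - 258*l^2 - 205*l - 18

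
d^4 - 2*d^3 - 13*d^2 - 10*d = d*(d - 5)*(d + 1)*(d + 2)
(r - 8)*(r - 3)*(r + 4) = r^3 - 7*r^2 - 20*r + 96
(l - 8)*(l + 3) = l^2 - 5*l - 24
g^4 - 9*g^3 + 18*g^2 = g^2*(g - 6)*(g - 3)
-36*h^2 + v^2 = (-6*h + v)*(6*h + v)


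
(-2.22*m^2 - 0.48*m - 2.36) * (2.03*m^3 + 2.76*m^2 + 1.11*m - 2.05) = -4.5066*m^5 - 7.1016*m^4 - 8.5798*m^3 - 2.4954*m^2 - 1.6356*m + 4.838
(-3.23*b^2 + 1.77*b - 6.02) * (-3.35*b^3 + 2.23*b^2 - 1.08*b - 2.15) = 10.8205*b^5 - 13.1324*b^4 + 27.6025*b^3 - 8.3917*b^2 + 2.6961*b + 12.943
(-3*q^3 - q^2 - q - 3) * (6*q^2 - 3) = -18*q^5 - 6*q^4 + 3*q^3 - 15*q^2 + 3*q + 9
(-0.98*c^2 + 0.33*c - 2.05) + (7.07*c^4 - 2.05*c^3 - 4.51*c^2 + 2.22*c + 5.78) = 7.07*c^4 - 2.05*c^3 - 5.49*c^2 + 2.55*c + 3.73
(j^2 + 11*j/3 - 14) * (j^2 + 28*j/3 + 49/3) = j^4 + 13*j^3 + 329*j^2/9 - 637*j/9 - 686/3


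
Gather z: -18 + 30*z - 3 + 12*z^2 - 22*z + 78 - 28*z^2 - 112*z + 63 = -16*z^2 - 104*z + 120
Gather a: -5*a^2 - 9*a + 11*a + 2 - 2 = -5*a^2 + 2*a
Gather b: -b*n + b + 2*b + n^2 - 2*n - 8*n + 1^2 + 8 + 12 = b*(3 - n) + n^2 - 10*n + 21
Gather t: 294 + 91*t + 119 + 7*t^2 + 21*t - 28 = 7*t^2 + 112*t + 385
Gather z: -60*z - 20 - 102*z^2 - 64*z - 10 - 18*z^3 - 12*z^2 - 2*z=-18*z^3 - 114*z^2 - 126*z - 30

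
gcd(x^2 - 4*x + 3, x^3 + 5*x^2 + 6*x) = 1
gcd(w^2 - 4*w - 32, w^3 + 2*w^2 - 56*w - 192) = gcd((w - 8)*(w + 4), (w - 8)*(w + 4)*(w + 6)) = w^2 - 4*w - 32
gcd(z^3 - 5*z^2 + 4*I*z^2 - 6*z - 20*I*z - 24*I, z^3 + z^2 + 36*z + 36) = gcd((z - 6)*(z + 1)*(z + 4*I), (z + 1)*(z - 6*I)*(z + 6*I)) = z + 1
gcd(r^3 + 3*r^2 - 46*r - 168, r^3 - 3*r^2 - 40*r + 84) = r^2 - r - 42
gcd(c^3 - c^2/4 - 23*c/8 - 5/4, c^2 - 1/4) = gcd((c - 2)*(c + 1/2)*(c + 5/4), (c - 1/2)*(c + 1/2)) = c + 1/2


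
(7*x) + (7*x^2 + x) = 7*x^2 + 8*x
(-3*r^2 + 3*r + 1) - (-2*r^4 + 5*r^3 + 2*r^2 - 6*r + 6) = 2*r^4 - 5*r^3 - 5*r^2 + 9*r - 5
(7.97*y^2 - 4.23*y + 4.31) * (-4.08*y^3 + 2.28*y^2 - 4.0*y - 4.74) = -32.5176*y^5 + 35.43*y^4 - 59.1092*y^3 - 11.031*y^2 + 2.81020000000001*y - 20.4294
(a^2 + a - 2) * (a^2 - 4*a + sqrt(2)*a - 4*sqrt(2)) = a^4 - 3*a^3 + sqrt(2)*a^3 - 6*a^2 - 3*sqrt(2)*a^2 - 6*sqrt(2)*a + 8*a + 8*sqrt(2)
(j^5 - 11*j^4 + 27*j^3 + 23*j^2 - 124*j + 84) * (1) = j^5 - 11*j^4 + 27*j^3 + 23*j^2 - 124*j + 84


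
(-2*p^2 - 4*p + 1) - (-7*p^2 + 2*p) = 5*p^2 - 6*p + 1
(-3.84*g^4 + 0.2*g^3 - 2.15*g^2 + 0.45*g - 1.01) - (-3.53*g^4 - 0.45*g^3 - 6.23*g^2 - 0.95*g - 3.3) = -0.31*g^4 + 0.65*g^3 + 4.08*g^2 + 1.4*g + 2.29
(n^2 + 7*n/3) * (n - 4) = n^3 - 5*n^2/3 - 28*n/3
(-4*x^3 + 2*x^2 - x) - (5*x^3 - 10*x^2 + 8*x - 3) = -9*x^3 + 12*x^2 - 9*x + 3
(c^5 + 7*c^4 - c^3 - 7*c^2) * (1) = c^5 + 7*c^4 - c^3 - 7*c^2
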